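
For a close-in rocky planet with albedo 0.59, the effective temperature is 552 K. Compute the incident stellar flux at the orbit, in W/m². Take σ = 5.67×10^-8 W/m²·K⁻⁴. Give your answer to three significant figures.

51400 W/m²

Invert the energy balance for S: S = 4σT⁴/(1−α).
σT⁴ = 5.67×10⁻⁸·(552)⁴ = 5264 W/m².
So S = 4×5264/(1−0.59) = 51360 W/m².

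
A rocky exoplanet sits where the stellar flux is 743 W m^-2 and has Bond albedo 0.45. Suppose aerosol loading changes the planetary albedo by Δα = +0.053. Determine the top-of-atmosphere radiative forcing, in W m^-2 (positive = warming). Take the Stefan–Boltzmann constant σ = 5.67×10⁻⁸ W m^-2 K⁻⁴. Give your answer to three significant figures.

TOA radiative forcing: ΔF = −S·Δα/4 = −743.0·(+0.053)/4 = -9.845 W m^-2.

-9.84 W m^-2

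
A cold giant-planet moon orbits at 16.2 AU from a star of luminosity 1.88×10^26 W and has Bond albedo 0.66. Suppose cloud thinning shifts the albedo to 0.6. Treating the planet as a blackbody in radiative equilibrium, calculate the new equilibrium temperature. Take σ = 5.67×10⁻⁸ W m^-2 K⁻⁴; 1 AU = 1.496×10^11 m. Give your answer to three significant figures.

Orbital distance: d = 16.2 AU = 2.424×10^12 m.
S = L/(4πd²) = 2.547 W m^-2.
New equilibrium: T₂ = [(1−0.6)·2.547/(4σ)]^(1/4) = 46.04 K.

46.0 K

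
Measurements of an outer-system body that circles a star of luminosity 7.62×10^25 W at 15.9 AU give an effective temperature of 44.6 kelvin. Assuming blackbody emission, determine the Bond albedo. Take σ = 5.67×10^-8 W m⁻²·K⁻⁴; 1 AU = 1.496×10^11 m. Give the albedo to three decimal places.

0.163

d = 15.9 × 1.496×10^11 m = 2.379×10^12 m.
S = L/(4πd²) = 1.072 W m⁻².
Rearranging the radiative balance, α = 1 − 4σT⁴/S.
4σT⁴ = 4·5.67×10⁻⁸·(44.6)⁴ = 0.8974 W m⁻².
Hence α = 1 − 0.8974/1.072 = 0.1627.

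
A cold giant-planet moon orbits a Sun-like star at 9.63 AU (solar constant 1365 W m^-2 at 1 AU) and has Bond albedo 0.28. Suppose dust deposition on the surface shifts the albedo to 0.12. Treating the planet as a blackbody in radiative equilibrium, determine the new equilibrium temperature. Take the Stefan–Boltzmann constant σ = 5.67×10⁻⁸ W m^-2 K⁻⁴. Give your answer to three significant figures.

Flux at the orbit: S = 1365/(9.63)² = 14.72 W m^-2.
New equilibrium: T₂ = [(1−0.12)·14.72/(4σ)]^(1/4) = 86.93 K.

86.9 kelvin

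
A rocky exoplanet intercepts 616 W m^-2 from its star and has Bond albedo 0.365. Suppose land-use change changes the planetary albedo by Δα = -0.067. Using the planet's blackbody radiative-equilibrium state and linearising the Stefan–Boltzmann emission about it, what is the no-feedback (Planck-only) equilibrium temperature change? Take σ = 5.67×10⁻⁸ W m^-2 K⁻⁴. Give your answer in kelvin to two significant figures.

5.4 kelvin

Unperturbed T_e = [616.0·(1−0.365)/(4σ)]^¼ = 203.8 K.
TOA radiative forcing: ΔF = −S·Δα/4 = −616.0·(-0.067)/4 = 10.32 W m^-2.
Planck response: λ_P = 4σT_e³ = 4·5.67×10⁻⁸·(203.8)³ = 1.919 W m^-2/K.
So ΔT₀ = 10.32/1.919 = 5.38 K.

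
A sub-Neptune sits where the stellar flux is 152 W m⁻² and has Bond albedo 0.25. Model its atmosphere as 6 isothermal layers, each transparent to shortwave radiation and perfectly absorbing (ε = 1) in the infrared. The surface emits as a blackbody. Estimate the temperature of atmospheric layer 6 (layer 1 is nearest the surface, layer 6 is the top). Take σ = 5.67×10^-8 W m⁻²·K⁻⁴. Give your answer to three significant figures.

The effective emission temperature is T_e = [S(1−α)/(4σ)]^¼ = 149.7 K.
The net upward flux σT_e⁴ is constant between every pair of levels, so T_k⁴ = (N+1−k)T_e⁴.
T_6 = (1)^(1/4)·149.7 = 149.7 K.

150 kelvin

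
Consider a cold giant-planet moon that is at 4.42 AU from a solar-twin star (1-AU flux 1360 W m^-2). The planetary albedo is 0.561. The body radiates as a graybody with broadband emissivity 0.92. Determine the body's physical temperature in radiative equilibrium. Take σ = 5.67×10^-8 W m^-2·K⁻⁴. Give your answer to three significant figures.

Flux at the orbit: S = 1360/(4.42)² = 69.61 W m^-2.
The planet absorbs (1−α)S over its disc πR² and re-emits over 4πR², so the mean absorbed flux is (1−0.561)·69.61/4 = 7.640 W m^-2.
Radiative balance εσT⁴ = 7.640 gives T = [7.640/(0.92·σ)]^(1/4) = 110.0 K.

110 K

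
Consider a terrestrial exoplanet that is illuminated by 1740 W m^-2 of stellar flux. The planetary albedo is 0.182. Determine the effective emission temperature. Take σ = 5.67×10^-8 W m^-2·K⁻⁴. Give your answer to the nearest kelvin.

Absorbed flux (global mean): S(1−α)/4 = 1740·0.818/4 = 355.8 W m^-2.
Balancing against σT⁴: T = (355.8/5.67×10⁻⁸)^(1/4) = 281.5 K.

281 kelvin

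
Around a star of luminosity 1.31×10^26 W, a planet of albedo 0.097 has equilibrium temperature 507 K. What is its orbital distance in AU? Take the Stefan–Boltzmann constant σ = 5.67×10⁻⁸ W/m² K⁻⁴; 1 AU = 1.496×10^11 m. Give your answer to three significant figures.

0.168 AU

Required flux: S = 4σT⁴/(1−α) = 16600 W/m².
From L = 4πd²S, d = √(1.31×10^26/(4π·16600)) = 2.506×10^10 m = 0.1675 AU.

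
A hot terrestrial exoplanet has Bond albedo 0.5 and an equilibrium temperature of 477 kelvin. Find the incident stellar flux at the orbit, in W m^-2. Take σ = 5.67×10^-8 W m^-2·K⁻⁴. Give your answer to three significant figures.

23500 W m^-2

Invert the energy balance for S: S = 4σT⁴/(1−α).
The emitted flux is σT⁴ = 2935 W m^-2.
S = 4·2935/0.5 = 23480 W m^-2.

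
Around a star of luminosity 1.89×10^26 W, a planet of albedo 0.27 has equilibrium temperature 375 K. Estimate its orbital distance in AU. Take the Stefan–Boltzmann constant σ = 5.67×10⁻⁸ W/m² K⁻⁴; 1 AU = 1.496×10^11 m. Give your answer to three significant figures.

Energy balance gives S = 4σT⁴/(1−α) = 6144 W/m².
S = L/(4πd²) → d = √(L/4πS) = √(1.89×10^26/(4π·6144)) = 4.948×10^10 m = 0.3307 AU.

0.331 AU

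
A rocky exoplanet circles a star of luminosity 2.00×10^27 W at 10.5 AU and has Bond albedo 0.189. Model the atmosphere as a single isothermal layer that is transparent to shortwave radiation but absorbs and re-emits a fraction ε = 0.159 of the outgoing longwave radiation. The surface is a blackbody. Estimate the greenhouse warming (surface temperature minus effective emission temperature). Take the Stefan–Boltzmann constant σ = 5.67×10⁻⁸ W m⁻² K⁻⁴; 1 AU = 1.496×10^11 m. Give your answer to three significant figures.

d = 10.5 × 1.496×10^11 m = 1.571×10^12 m.
S = L/(4πd²) = 64.50 W m⁻².
At the top of the atmosphere, σT_e⁴ = S(1−α)/4 = 13.08 W m⁻², giving T_e = 123.2 K.
For a single slab of emissivity ε, T_s⁴ = 2T_e⁴/(2−ε); thus T_s = 123.2·(1.086)^(1/4) = 125.8 K.
The atmosphere warms the surface by 2.579 K.

2.58 kelvin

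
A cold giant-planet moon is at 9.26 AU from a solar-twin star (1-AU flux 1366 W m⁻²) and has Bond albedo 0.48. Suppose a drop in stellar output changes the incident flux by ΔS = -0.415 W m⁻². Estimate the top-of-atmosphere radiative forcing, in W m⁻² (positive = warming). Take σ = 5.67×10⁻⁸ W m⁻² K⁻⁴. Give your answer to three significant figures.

-0.0539 W m⁻²

Irradiance scales as 1/d², so S = 1366 W m⁻² × (1/9.26)² = 15.93 W m⁻².
Only a fraction (1−α) is absorbed and it's spread over 4πR², so ΔF = (1−α)ΔS/4 = -0.05395 W m⁻².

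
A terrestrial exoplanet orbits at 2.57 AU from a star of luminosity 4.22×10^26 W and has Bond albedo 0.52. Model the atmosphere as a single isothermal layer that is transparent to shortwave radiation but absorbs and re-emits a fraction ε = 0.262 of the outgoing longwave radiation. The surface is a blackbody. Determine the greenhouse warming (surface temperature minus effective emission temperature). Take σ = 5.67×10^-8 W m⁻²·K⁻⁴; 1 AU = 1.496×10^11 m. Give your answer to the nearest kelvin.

d = 2.57 × 1.496×10^11 m = 3.845×10^11 m.
S = L/(4πd²) = 227.2 W m⁻².
Effective emission temperature (TOA balance): σT_e⁴ = S(1−α)/4 = 27.26 W m⁻² → T_e = 148.1 K.
Surface balance with a leaky layer gives σT_s⁴ = σT_e⁴·2/(2−ε), so T_s = T_e·[2/(2−0.262)]^(1/4) = 153.4 K.
The atmosphere warms the surface by 5.290 K.

5 K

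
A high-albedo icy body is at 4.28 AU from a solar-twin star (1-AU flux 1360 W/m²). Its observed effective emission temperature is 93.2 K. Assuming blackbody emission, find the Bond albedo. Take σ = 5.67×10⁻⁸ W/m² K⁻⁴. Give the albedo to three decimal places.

0.770

Flux at the orbit: S = 1360/(4.28)² = 74.24 W/m².
Energy balance: S(1−α)/4 = σT⁴, so 1−α = 4σT⁴/S.
σT⁴ = 4.278 W/m², so 4σT⁴ = 17.11 W/m².
Hence α = 1 − 17.11/74.24 = 0.7695.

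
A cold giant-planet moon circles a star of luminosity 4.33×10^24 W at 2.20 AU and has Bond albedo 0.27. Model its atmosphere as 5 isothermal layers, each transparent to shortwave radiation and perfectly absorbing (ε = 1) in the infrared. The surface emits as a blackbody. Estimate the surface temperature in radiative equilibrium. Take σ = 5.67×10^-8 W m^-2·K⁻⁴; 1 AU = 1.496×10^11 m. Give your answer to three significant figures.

88.5 kelvin

d = 2.20 × 1.496×10^11 m = 3.291×10^11 m.
Flux at the orbit: S = L/(4πd²) = 4.33×10^24/(4π·(3.29×10^11)²) = 3.181 W m^-2.
Top-of-atmosphere balance: σT_e⁴ = S(1−α)/4 = 0.5805 W m^-2 → T_e = 56.57 K.
Layer-by-layer balance gives σT_s⁴ = (N+1)σT_e⁴, so T_s = 6^¼·56.57 = 88.53 K.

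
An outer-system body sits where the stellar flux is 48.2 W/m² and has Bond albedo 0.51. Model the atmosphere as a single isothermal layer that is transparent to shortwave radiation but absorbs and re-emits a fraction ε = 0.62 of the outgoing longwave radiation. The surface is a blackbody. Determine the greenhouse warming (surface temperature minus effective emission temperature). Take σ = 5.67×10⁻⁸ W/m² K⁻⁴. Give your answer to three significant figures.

9.82 K

The planet radiates to space at T_e = [S(1−α)/(4σ)]^(1/4) = 101.0 K.
The surface balance (absorbed SW + ε·downward IR = σT_s⁴) with T_a⁴ = T_s⁴/2 reduces to T_s = T_e·[2/(2−ε)]^¼ = 110.8 K.
Greenhouse warming: T_s − T_e = 9.819 K.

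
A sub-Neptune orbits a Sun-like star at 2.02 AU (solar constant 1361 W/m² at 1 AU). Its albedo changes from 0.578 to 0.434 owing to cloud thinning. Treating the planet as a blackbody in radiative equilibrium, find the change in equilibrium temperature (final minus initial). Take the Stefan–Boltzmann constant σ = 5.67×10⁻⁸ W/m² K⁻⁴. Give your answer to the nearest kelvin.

12 K

Flux at the orbit: S = 1361/(2.02)² = 333.5 W/m².
Initial: T₁ = [S(1−0.578)/(4σ)]^(1/4) = 157.8 K.
Final:   T₂ = [S(1−0.434)/(4σ)]^(1/4) = 169.9 K.
ΔT = T₂ − T₁ = 12.02 K.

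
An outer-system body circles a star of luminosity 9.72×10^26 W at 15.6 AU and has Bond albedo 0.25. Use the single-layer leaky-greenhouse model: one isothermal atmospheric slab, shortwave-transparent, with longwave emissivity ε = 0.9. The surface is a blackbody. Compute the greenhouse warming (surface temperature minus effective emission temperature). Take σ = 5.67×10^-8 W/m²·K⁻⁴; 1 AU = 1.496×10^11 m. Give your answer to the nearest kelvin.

13 K

Orbital distance: d = 15.6 AU = 2.334×10^12 m.
Flux at the orbit: S = L/(4πd²) = 9.72×10^26/(4π·(2.33×10^12)²) = 14.20 W/m².
Effective emission temperature (TOA balance): σT_e⁴ = S(1−α)/4 = 2.663 W/m² → T_e = 82.78 K.
The surface balance (absorbed SW + ε·downward IR = σT_s⁴) with T_a⁴ = T_s⁴/2 reduces to T_s = T_e·[2/(2−ε)]^¼ = 96.13 K.
The atmosphere warms the surface by 13.35 K.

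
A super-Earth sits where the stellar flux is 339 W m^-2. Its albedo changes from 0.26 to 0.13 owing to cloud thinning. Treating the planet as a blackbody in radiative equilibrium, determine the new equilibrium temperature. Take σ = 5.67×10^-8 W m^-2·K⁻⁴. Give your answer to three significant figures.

With the new albedo, S(1−α₂)/4 = 73.73 W m^-2, so T₂ = 189.9 K.

190 K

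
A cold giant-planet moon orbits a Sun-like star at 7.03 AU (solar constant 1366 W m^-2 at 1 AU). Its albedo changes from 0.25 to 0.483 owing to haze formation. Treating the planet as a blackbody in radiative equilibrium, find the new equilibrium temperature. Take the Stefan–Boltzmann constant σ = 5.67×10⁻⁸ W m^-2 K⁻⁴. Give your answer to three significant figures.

89.1 K

Irradiance scales as 1/d², so S = 1366 W m^-2 × (1/7.03)² = 27.64 W m^-2.
T₂ = [S(1−α₂)/(4σ)]^(1/4) = [27.64·0.517/(4σ)]^(1/4) = 89.09 K.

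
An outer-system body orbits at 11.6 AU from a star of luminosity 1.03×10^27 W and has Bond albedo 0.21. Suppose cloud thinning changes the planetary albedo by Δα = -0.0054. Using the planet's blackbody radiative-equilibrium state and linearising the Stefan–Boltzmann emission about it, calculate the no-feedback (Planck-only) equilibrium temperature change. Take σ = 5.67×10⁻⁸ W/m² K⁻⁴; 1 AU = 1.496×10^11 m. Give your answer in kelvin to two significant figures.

d = 11.6 × 1.496×10^11 m = 1.735×10^12 m.
Flux at the orbit: S = L/(4πd²) = 1.03×10^27/(4π·(1.74×10^12)²) = 27.22 W/m².
Reference equilibrium: T_e = [S(1−α)/(4σ)]^(1/4) = 98.68 K.
TOA radiative forcing: ΔF = −S·Δα/4 = −27.22·(-0.0054)/4 = 0.03674 W/m².
Linearising σT⁴ gives d(σT⁴)/dT = 4σT_e³ = 0.2179 W/m² per K.
So ΔT₀ = 0.03674/0.2179 = 0.169 K.

0.17 kelvin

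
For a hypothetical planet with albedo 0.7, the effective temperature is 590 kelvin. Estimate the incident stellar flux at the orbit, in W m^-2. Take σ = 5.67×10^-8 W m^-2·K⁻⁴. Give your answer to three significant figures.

Invert the energy balance for S: S = 4σT⁴/(1−α).
The emitted flux is σT⁴ = 6871 W m^-2.
S = 4·6871/0.3 = 91610 W m^-2.

91600 W m^-2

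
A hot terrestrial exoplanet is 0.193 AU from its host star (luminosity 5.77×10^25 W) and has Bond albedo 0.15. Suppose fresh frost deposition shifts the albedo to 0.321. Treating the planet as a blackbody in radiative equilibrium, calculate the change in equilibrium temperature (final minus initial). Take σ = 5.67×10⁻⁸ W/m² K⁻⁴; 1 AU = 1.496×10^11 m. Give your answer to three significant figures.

-20.7 kelvin

Orbital distance: d = 0.193 AU = 2.887×10^10 m.
Flux at the orbit: S = L/(4πd²) = 5.77×10^25/(4π·(2.89×10^10)²) = 5508 W/m².
Before: T₁ = [5508·0.85/(4σ)]^(1/4) = 379.0 K.
With α = 0.321, T₂ = 358.3 K.
ΔT = T₂ − T₁ = -20.70 K.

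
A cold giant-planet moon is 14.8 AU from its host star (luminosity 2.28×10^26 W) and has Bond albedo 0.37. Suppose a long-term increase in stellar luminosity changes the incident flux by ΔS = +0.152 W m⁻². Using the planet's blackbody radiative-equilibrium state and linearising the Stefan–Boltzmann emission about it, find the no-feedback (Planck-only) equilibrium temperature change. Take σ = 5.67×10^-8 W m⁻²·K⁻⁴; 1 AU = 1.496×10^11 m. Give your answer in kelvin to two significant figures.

d = 14.8 × 1.496×10^11 m = 2.214×10^12 m.
Flux at the orbit: S = L/(4πd²) = 2.28×10^26/(4π·(2.21×10^12)²) = 3.701 W m⁻².
Unperturbed T_e = [3.701·(1−0.37)/(4σ)]^¼ = 56.63 K.
TOA radiative forcing: ΔF = (1−α)ΔS/4 = 0.63·(+0.152)/4 = 0.02394 W m⁻².
Linearising σT⁴ gives d(σT⁴)/dT = 4σT_e³ = 0.04118 W m⁻² per K.
So ΔT₀ = 0.02394/0.04118 = 0.581 K.

0.58 K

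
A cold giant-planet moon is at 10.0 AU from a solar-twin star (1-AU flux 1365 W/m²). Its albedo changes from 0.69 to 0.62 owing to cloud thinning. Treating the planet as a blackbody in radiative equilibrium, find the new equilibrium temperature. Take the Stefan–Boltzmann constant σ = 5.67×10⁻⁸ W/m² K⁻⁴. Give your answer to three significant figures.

69.2 K

By the inverse-square law, S = 1365/10.0² = 13.65 W/m².
New equilibrium: T₂ = [(1−0.62)·13.65/(4σ)]^(1/4) = 69.15 K.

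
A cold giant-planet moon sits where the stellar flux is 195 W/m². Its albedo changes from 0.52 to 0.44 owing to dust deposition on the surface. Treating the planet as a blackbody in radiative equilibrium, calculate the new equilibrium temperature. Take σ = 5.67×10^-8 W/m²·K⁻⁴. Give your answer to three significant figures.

148 K

New equilibrium: T₂ = [(1−0.44)·195.0/(4σ)]^(1/4) = 148.1 K.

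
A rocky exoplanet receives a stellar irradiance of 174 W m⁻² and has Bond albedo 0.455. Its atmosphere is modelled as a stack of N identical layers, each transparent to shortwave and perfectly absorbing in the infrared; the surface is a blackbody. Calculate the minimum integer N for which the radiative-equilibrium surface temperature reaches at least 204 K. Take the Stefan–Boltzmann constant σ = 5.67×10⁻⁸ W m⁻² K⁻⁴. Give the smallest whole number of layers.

4

OLR = S(1−α)/4 = 23.71 W m⁻²; the top layer radiates at T_e = 143.0 K.
Need (N+1)T_e⁴ ≥ T_s⁴, i.e. N+1 ≥ (204/143.0)⁴ = 4.142.
The minimum whole number is N = 4.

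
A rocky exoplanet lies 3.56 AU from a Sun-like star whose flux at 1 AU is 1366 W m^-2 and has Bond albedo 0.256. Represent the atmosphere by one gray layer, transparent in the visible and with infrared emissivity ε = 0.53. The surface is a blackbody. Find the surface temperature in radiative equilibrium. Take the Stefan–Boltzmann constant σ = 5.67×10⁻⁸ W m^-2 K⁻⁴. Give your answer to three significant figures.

148 K

Flux at the orbit: S = 1366/(3.56)² = 107.8 W m^-2.
At the top of the atmosphere, σT_e⁴ = S(1−α)/4 = 20.05 W m^-2, giving T_e = 137.1 K.
Surface balance with a leaky layer gives σT_s⁴ = σT_e⁴·2/(2−ε), so T_s = T_e·[2/(2−0.53)]^(1/4) = 148.1 K.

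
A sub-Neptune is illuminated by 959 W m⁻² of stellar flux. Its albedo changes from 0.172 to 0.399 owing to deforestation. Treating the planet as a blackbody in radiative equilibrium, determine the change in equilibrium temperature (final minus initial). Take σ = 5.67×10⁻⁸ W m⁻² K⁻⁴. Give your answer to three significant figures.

-18.7 kelvin

With α = 0.172, T₁ = 243.2 K.
Final:   T₂ = [S(1−0.399)/(4σ)]^(1/4) = 224.5 K.
ΔT = T₂ − T₁ = -18.73 K.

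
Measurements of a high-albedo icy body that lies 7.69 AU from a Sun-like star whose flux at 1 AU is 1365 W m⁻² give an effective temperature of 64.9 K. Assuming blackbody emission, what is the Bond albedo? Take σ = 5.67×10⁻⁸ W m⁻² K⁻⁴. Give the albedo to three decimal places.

0.826

Irradiance scales as 1/d², so S = 1365 W m⁻² × (1/7.69)² = 23.08 W m⁻².
Energy balance: S(1−α)/4 = σT⁴, so 1−α = 4σT⁴/S.
σT⁴ = 1.006 W m⁻², so 4σT⁴ = 4.024 W m⁻².
Hence α = 1 − 4.024/23.08 = 0.8257.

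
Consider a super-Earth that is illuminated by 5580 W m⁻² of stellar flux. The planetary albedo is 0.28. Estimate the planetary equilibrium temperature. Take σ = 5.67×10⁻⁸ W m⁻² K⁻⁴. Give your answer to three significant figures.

365 K

Absorbed flux (global mean): S(1−α)/4 = 5580·0.72/4 = 1004 W m⁻².
In equilibrium σT⁴ equals this, so T = 364.8 K.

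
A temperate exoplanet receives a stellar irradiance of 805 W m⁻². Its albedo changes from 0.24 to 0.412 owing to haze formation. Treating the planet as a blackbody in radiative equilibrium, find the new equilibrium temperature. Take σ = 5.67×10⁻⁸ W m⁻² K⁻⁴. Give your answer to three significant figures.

214 K

New equilibrium: T₂ = [(1−0.412)·805.0/(4σ)]^(1/4) = 213.7 K.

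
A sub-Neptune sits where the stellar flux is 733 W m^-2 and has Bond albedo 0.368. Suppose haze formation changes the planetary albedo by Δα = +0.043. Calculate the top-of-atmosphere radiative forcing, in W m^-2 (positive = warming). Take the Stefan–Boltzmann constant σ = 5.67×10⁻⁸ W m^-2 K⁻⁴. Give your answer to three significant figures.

-7.88 W m^-2

ΔF = −(S/4)Δα = −(733.0/4)×(+0.043) = -7.880 W m^-2.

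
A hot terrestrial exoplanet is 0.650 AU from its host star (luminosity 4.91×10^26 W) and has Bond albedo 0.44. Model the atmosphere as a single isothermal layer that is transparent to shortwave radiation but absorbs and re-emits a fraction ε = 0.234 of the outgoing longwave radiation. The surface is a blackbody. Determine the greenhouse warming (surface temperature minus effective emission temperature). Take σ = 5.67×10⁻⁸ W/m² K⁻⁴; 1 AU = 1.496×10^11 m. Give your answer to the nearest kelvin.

d = 0.650 × 1.496×10^11 m = 9.724×10^10 m.
Spreading L over a sphere of radius d: S = 4.91×10^26/(4π·9.72×10^10²) = 4132 W/m².
Effective emission temperature (TOA balance): σT_e⁴ = S(1−α)/4 = 578.5 W/m² → T_e = 317.8 K.
For a single slab of emissivity ε, T_s⁴ = 2T_e⁴/(2−ε); thus T_s = 317.8·(1.133)^(1/4) = 327.9 K.
The atmosphere warms the surface by 10.04 K.

10 K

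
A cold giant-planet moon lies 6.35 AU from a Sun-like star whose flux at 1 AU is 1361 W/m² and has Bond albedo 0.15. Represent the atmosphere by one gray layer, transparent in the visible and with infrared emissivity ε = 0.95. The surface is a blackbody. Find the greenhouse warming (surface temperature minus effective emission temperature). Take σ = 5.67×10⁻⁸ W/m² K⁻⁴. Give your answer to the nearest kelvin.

19 K

Irradiance scales as 1/d², so S = 1361 W/m² × (1/6.35)² = 33.75 W/m².
The planet radiates to space at T_e = [S(1−α)/(4σ)]^(1/4) = 106.1 K.
The surface balance (absorbed SW + ε·downward IR = σT_s⁴) with T_a⁴ = T_s⁴/2 reduces to T_s = T_e·[2/(2−ε)]^¼ = 124.6 K.
The atmosphere warms the surface by 18.54 K.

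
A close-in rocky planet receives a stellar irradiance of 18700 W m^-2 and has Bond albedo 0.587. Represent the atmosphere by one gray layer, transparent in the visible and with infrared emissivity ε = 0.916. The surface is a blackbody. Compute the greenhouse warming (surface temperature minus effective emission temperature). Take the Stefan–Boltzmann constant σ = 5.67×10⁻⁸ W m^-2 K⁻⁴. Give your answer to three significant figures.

Effective emission temperature (TOA balance): σT_e⁴ = S(1−α)/4 = 1931 W m^-2 → T_e = 429.6 K.
The surface balance (absorbed SW + ε·downward IR = σT_s⁴) with T_a⁴ = T_s⁴/2 reduces to T_s = T_e·[2/(2−ε)]^¼ = 500.7 K.
T_s − T_e = 500.7 − 429.6 = 71.08 K.

71.1 K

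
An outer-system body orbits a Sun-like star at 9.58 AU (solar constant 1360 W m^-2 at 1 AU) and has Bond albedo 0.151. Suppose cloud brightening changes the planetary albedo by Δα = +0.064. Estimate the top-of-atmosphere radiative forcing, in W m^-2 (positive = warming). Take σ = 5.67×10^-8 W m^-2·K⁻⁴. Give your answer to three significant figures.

-0.237 W m^-2

By the inverse-square law, S = 1360/9.58² = 14.82 W m^-2.
ΔF = −(S/4)Δα = −(14.82/4)×(+0.064) = -0.2371 W m^-2.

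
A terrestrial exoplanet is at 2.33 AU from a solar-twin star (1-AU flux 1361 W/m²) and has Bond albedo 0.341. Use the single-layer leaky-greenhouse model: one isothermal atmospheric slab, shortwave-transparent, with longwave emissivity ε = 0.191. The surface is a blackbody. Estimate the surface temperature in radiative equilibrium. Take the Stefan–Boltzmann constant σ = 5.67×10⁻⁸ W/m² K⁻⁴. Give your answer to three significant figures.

Irradiance scales as 1/d², so S = 1361 W/m² × (1/2.33)² = 250.7 W/m².
Effective emission temperature (TOA balance): σT_e⁴ = S(1−α)/4 = 41.30 W/m² → T_e = 164.3 K.
The surface balance (absorbed SW + ε·downward IR = σT_s⁴) with T_a⁴ = T_s⁴/2 reduces to T_s = T_e·[2/(2−ε)]^¼ = 168.5 K.

168 K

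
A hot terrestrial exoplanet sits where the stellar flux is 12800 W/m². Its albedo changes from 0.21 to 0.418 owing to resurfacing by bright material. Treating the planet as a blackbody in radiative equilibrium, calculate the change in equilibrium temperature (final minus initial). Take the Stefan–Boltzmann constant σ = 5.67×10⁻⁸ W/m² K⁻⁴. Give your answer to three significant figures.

With α = 0.21, T₁ = 459.5 K.
Final:   T₂ = [S(1−0.418)/(4σ)]^(1/4) = 425.7 K.
ΔT = T₂ − T₁ = -33.80 K.

-33.8 kelvin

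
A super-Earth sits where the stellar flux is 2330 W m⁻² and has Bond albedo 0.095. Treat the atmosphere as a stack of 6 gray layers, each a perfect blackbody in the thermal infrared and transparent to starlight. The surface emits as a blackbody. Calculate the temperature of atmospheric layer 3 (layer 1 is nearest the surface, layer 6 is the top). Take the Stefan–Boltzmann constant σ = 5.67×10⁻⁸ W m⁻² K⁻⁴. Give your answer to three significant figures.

439 kelvin

OLR = S(1−α)/4 = 527.2 W m⁻²; the top layer radiates at T_e = 310.5 K.
Each opaque layer satisfies 2T_j⁴ = T_{j−1}⁴ + T_{j+1}⁴, giving T_k⁴ = (N+1−k)T_e⁴.
T_3 = (4)^(1/4)·310.5 = 439.1 K.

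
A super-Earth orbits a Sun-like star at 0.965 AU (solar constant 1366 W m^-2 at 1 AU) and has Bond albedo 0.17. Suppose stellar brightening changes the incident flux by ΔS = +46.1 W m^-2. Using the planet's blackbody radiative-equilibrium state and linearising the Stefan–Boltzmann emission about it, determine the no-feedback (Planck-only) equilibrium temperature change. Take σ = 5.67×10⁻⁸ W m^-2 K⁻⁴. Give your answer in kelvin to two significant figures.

Irradiance scales as 1/d², so S = 1366 W m^-2 × (1/0.965)² = 1467 W m^-2.
Reference equilibrium: T_e = [S(1−α)/(4σ)]^(1/4) = 270.7 K.
ΔF = Δ[S(1−α)]/4 = (1−0.17)·+46.1/4 = 9.566 W m^-2.
Linearising σT⁴ gives d(σT⁴)/dT = 4σT_e³ = 4.498 W m^-2 per K.
ΔT₀ = ΔF/λ_P = 9.566/4.498 = 2.13 K.

2.1 K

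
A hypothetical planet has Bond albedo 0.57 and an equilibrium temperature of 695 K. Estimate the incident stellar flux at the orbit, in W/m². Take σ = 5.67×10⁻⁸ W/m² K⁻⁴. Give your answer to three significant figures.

Invert the energy balance for S: S = 4σT⁴/(1−α).
σT⁴ = 5.67×10⁻⁸·(695)⁴ = 13230 W/m².
So S = 4×13230/(1−0.57) = 1.231×10^5 W/m².

1.23×10^5 W/m²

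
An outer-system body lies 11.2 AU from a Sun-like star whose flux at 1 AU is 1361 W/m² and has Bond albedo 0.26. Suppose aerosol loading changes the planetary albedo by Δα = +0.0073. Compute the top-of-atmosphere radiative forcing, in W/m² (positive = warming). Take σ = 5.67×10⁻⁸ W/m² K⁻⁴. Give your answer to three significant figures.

By the inverse-square law, S = 1361/11.2² = 10.85 W/m².
ΔF = −(S/4)Δα = −(10.85/4)×(+0.0073) = -0.01980 W/m².

-0.0198 W/m²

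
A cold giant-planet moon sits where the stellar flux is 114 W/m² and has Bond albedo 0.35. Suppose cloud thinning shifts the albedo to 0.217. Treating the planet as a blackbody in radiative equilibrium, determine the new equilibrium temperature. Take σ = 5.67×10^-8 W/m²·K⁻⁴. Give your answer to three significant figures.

T₂ = [S(1−α₂)/(4σ)]^(1/4) = [114.0·0.783/(4σ)]^(1/4) = 140.8 K.

141 K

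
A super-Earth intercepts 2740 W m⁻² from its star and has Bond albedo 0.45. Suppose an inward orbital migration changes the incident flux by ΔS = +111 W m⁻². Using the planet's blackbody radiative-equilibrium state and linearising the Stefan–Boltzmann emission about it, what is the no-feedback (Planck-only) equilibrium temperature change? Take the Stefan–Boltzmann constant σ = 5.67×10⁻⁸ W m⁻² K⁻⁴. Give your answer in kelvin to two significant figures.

2.9 kelvin

Unperturbed T_e = [2740·(1−0.45)/(4σ)]^¼ = 285.5 K.
Only a fraction (1−α) is absorbed and it's spread over 4πR², so ΔF = (1−α)ΔS/4 = 15.26 W m⁻².
Linearising σT⁴ gives d(σT⁴)/dT = 4σT_e³ = 5.278 W m⁻² per K.
Hence the no-feedback warming is ΔF/(4σT_e³) = 2.89 K.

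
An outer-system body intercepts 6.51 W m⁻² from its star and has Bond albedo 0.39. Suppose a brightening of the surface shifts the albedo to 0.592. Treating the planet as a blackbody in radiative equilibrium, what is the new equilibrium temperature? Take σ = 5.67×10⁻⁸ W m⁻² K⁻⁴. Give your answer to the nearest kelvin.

58 kelvin

New equilibrium: T₂ = [(1−0.592)·6.510/(4σ)]^(1/4) = 58.50 K.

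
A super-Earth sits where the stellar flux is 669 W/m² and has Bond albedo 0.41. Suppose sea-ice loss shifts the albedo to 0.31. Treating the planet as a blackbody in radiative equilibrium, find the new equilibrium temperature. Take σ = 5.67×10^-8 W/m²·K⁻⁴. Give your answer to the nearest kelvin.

With the new albedo, S(1−α₂)/4 = 115.4 W/m², so T₂ = 212.4 K.

212 kelvin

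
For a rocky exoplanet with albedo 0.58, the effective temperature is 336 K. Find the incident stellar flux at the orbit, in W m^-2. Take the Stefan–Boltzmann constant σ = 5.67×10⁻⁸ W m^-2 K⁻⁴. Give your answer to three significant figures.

6880 W m^-2

Invert the energy balance for S: S = 4σT⁴/(1−α).
σT⁴ = 5.67×10⁻⁸·(336)⁴ = 722.7 W m^-2.
So S = 4×722.7/(1−0.58) = 6883 W m^-2.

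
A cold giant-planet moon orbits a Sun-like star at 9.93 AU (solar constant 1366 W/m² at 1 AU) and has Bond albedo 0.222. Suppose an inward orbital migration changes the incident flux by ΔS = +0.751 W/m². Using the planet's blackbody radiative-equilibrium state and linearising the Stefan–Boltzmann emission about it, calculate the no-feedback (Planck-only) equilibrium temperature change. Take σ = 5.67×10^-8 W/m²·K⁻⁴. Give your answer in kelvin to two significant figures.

Flux at the orbit: S = 1366/(9.93)² = 13.85 W/m².
Reference equilibrium: T_e = [S(1−α)/(4σ)]^(1/4) = 83.03 K.
Only a fraction (1−α) is absorbed and it's spread over 4πR², so ΔF = (1−α)ΔS/4 = 0.1461 W/m².
The Planck feedback parameter is 4σT_e³ = 0.1298 W/m²/K.
ΔT₀ = ΔF/λ_P = 0.1461/0.1298 = 1.13 K.

1.1 kelvin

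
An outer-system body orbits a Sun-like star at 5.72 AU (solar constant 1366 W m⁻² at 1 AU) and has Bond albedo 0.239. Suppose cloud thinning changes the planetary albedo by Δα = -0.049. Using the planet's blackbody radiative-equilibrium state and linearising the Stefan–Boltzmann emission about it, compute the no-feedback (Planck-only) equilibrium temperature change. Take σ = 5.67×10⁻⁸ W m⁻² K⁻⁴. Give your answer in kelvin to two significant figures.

By the inverse-square law, S = 1366/5.72² = 41.75 W m⁻².
The baseline emission temperature is T_e = 108.8 K.
The change in absorbed flux is Δ[S(1−α)/4] = −SΔα/4 = 0.5114 W m⁻².
Linearising σT⁴ gives d(σT⁴)/dT = 4σT_e³ = 0.2920 W m⁻² per K.
Hence the no-feedback warming is ΔF/(4σT_e³) = 1.75 K.

1.8 K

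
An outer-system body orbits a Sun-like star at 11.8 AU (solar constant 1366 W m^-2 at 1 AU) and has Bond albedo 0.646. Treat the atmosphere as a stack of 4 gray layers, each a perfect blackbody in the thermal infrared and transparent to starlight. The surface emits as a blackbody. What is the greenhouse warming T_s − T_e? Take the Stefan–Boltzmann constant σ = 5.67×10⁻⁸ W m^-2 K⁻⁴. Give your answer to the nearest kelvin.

Irradiance scales as 1/d², so S = 1366 W m^-2 × (1/11.8)² = 9.810 W m^-2.
The effective emission temperature is T_e = [S(1−α)/(4σ)]^¼ = 62.55 K.
Surface: T_s = (5)^¼·T_e = 93.54 K.
Warming: T_s − T_e = 30.99 K.

31 K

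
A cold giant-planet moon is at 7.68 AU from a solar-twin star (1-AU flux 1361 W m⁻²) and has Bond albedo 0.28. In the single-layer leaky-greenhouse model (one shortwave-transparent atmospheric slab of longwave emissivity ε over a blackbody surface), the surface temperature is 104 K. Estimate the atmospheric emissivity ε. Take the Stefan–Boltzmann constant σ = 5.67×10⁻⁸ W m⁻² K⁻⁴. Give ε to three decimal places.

Flux at the orbit: S = 1361/(7.68)² = 23.07 W m⁻².
Effective temperature: T_e = [S(1−α)/(4σ)]^(1/4) = 92.51 K.
Inverting T_s⁴ = 2T_e⁴/(2−ε): (T_e/T_s)⁴ = 0.6262, so ε = 2(1 − 0.6262) = 0.7477.

0.748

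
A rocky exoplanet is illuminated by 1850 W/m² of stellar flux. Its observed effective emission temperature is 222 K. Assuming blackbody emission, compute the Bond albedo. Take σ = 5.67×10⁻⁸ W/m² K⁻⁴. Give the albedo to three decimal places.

0.702

Rearranging the radiative balance, α = 1 − 4σT⁴/S.
4σT⁴ = 4·5.67×10⁻⁸·(222)⁴ = 550.9 W/m².
Hence α = 1 − 550.9/1850 = 0.7022.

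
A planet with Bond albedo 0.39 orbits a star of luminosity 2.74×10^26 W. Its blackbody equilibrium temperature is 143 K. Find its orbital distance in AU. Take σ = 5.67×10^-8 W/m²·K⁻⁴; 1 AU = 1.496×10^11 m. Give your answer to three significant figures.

Required flux: S = 4σT⁴/(1−α) = 155.5 W/m².
S = L/(4πd²) → d = √(L/4πS) = √(2.74×10^26/(4π·155.5)) = 3.745×10^11 m = 2.503 AU.

2.50 AU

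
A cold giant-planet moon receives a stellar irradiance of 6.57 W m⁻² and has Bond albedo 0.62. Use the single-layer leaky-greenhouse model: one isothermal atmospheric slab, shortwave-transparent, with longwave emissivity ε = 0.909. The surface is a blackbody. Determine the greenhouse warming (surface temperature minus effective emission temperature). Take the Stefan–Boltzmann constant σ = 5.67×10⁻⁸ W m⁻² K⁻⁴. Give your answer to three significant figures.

9.42 K

The planet radiates to space at T_e = [S(1−α)/(4σ)]^(1/4) = 57.60 K.
The surface balance (absorbed SW + ε·downward IR = σT_s⁴) with T_a⁴ = T_s⁴/2 reduces to T_s = T_e·[2/(2−ε)]^¼ = 67.02 K.
Greenhouse warming: T_s − T_e = 9.423 K.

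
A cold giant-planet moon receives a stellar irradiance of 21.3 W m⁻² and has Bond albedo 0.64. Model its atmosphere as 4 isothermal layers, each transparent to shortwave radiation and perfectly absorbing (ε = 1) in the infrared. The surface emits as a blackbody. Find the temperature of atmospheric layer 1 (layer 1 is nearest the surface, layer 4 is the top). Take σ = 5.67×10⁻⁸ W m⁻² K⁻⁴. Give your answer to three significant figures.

Top-of-atmosphere balance: σT_e⁴ = S(1−α)/4 = 1.917 W m⁻² → T_e = 76.25 K.
Each opaque layer satisfies 2T_j⁴ = T_{j−1}⁴ + T_{j+1}⁴, giving T_k⁴ = (N+1−k)T_e⁴.
With k = 1: T_1 = (4+1−1)^¼·76.25 K = 107.8 K.

108 K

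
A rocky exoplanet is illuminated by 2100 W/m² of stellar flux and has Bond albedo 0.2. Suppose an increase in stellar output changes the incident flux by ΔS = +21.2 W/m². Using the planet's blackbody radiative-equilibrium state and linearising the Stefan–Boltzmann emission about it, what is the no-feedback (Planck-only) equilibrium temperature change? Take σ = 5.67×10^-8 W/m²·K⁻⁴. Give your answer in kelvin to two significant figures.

0.74 kelvin

Reference equilibrium: T_e = [S(1−α)/(4σ)]^(1/4) = 293.4 K.
Only a fraction (1−α) is absorbed and it's spread over 4πR², so ΔF = (1−α)ΔS/4 = 4.240 W/m².
Linearising σT⁴ gives d(σT⁴)/dT = 4σT_e³ = 5.727 W/m² per K.
ΔT₀ = ΔF/λ_P = 4.240/5.727 = 0.740 K.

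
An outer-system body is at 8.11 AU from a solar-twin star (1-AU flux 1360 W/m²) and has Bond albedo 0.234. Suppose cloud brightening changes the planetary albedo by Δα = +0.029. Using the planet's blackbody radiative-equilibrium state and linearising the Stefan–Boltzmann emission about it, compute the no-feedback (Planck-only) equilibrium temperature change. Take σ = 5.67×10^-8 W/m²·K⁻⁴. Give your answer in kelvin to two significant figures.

-0.87 kelvin

By the inverse-square law, S = 1360/8.11² = 20.68 W/m².
The baseline emission temperature is T_e = 91.42 K.
The change in absorbed flux is Δ[S(1−α)/4] = −SΔα/4 = -0.1499 W/m².
The Planck feedback parameter is 4σT_e³ = 0.1733 W/m²/K.
Hence the no-feedback warming is ΔF/(4σT_e³) = -0.865 K.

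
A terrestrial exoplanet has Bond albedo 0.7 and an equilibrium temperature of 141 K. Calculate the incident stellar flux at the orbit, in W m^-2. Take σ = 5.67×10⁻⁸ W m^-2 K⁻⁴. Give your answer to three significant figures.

299 W m^-2

Invert the energy balance for S: S = 4σT⁴/(1−α).
σT⁴ = 5.67×10⁻⁸·(141)⁴ = 22.41 W m^-2.
So S = 4×22.41/(1−0.7) = 298.8 W m^-2.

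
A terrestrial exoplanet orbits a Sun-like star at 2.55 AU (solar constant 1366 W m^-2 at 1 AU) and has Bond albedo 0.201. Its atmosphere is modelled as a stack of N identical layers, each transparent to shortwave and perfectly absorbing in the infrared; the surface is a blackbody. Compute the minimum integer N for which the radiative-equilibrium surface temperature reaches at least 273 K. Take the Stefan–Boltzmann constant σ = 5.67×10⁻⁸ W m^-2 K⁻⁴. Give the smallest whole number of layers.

Irradiance scales as 1/d², so S = 1366 W m^-2 × (1/2.55)² = 210.1 W m^-2.
Top-of-atmosphere balance: σT_e⁴ = S(1−α)/4 = 41.96 W m^-2 → T_e = 164.9 K.
Need (N+1)T_e⁴ ≥ T_s⁴, i.e. N+1 ≥ (273/164.9)⁴ = 7.505.
So N ≥ 6.505; the smallest integer is N = 7.

7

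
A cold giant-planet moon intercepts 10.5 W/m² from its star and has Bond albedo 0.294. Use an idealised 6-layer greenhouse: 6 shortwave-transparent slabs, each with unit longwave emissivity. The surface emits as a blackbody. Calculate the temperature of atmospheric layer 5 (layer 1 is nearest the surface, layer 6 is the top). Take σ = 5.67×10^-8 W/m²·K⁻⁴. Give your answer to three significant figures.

89.9 K

OLR = S(1−α)/4 = 1.853 W/m²; the top layer radiates at T_e = 75.61 K.
In the N-layer model, layer k (counted from the surface) has T_k = (N+1−k)^(1/4)·T_e.
With k = 5: T_5 = (6+1−5)^¼·75.61 K = 89.92 K.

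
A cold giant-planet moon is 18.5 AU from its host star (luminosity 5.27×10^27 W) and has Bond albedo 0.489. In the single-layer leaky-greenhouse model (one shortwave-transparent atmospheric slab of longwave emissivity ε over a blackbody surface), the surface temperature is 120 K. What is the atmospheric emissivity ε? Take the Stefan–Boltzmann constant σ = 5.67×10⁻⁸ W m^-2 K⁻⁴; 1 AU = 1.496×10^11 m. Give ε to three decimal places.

0.810

Orbital distance: d = 18.5 AU = 2.768×10^12 m.
S = L/(4πd²) = 54.75 W m^-2.
Effective temperature: T_e = [S(1−α)/(4σ)]^(1/4) = 105.4 K.
Inverting T_s⁴ = 2T_e⁴/(2−ε): (T_e/T_s)⁴ = 0.5949, so ε = 2(1 − 0.5949) = 0.8102.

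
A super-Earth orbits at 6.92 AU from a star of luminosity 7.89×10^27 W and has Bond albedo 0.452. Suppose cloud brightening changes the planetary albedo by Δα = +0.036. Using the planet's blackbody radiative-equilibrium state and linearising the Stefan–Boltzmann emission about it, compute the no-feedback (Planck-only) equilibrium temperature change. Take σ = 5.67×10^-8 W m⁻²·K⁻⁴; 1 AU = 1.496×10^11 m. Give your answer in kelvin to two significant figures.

d = 6.92 × 1.496×10^11 m = 1.035×10^12 m.
Spreading L over a sphere of radius d: S = 7.89×10^27/(4π·1.04×10^12²) = 585.9 W m⁻².
Unperturbed T_e = [585.9·(1−0.452)/(4σ)]^¼ = 194.0 K.
TOA radiative forcing: ΔF = −S·Δα/4 = −585.9·(+0.036)/4 = -5.273 W m⁻².
Planck response: λ_P = 4σT_e³ = 4·5.67×10⁻⁸·(194.0)³ = 1.655 W m⁻²/K.
So ΔT₀ = -5.273/1.655 = -3.19 K.

-3.2 K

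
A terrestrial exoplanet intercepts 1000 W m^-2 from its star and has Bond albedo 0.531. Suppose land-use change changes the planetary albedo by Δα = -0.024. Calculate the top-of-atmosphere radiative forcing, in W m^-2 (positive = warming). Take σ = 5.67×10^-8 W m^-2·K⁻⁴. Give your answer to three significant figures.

TOA radiative forcing: ΔF = −S·Δα/4 = −1000·(-0.024)/4 = 6.000 W m^-2.

6.00 W m^-2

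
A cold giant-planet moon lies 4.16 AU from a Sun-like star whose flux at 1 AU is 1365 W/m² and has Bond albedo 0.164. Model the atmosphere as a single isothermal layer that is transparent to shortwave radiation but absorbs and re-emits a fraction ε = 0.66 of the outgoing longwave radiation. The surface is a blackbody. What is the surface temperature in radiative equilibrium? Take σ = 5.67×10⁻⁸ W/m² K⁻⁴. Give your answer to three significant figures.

Flux at the orbit: S = 1365/(4.16)² = 78.88 W/m².
At the top of the atmosphere, σT_e⁴ = S(1−α)/4 = 16.49 W/m², giving T_e = 130.6 K.
The surface balance (absorbed SW + ε·downward IR = σT_s⁴) with T_a⁴ = T_s⁴/2 reduces to T_s = T_e·[2/(2−ε)]^¼ = 144.3 K.

144 K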